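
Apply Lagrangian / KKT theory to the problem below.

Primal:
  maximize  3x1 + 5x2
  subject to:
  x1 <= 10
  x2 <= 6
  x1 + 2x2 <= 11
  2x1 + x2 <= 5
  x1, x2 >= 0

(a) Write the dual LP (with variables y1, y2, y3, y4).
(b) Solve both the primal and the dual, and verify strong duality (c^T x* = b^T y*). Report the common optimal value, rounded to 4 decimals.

The standard primal-dual pair for 'max c^T x s.t. A x <= b, x >= 0' is:
  Dual:  min b^T y  s.t.  A^T y >= c,  y >= 0.

So the dual LP is:
  minimize  10y1 + 6y2 + 11y3 + 5y4
  subject to:
    y1 + y3 + 2y4 >= 3
    y2 + 2y3 + y4 >= 5
    y1, y2, y3, y4 >= 0

Solving the primal: x* = (0, 5).
  primal value c^T x* = 25.
Solving the dual: y* = (0, 0, 0, 5).
  dual value b^T y* = 25.
Strong duality: c^T x* = b^T y*. Confirmed.

25


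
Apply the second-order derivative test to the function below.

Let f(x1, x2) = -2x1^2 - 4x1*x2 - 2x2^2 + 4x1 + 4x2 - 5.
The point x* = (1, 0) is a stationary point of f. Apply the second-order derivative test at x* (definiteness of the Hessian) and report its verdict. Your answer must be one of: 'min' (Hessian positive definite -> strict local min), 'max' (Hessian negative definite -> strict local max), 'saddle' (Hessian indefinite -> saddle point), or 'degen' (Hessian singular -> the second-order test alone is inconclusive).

Compute the Hessian H = grad^2 f:
  H = [[-4, -4], [-4, -4]]
Verify stationarity: grad f(x*) = H x* + g = (0, 0).
Eigenvalues of H: -8, 0.
H has a zero eigenvalue (singular; negative semidefinite but not definite), so H is neither positive definite, negative definite, nor indefinite. The second-order test alone is inconclusive -> degen.
(Indeed, f is constant along the null direction of H through x*, so x* is not a strict local extremum.)

degen


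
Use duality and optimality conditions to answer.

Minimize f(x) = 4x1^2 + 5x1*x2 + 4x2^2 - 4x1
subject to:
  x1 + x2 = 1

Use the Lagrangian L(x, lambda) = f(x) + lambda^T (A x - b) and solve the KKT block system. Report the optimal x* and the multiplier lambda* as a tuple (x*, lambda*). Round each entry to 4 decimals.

Form the Lagrangian:
  L(x, lambda) = (1/2) x^T Q x + c^T x + lambda^T (A x - b)
Stationarity (grad_x L = 0): Q x + c + A^T lambda = 0.
Primal feasibility: A x = b.

This gives the KKT block system:
  [ Q   A^T ] [ x     ]   [-c ]
  [ A    0  ] [ lambda ] = [ b ]

Solving the linear system:
  x*      = (1.1667, -0.1667)
  lambda* = (-4.5)
  f(x*)   = -0.0833

x* = (1.1667, -0.1667), lambda* = (-4.5)


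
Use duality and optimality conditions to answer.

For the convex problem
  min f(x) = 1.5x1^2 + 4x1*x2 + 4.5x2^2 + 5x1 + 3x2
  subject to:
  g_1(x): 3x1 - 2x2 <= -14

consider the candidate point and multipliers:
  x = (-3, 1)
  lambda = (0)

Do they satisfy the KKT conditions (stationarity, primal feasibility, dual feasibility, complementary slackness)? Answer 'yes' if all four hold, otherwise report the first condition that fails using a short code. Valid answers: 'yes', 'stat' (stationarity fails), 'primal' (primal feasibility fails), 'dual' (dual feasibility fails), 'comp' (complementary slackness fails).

Gradient of f: grad f(x) = Q x + c = (0, 0)
Constraint values g_i(x) = a_i^T x - b_i:
  g_1((-3, 1)) = 3
Stationarity residual: grad f(x) + sum_i lambda_i a_i = (0, 0)
  -> stationarity OK
Primal feasibility (all g_i <= 0): FAILS
Dual feasibility (all lambda_i >= 0): OK
Complementary slackness (lambda_i * g_i(x) = 0 for all i): OK

Verdict: the first failing condition is primal_feasibility -> primal.

primal


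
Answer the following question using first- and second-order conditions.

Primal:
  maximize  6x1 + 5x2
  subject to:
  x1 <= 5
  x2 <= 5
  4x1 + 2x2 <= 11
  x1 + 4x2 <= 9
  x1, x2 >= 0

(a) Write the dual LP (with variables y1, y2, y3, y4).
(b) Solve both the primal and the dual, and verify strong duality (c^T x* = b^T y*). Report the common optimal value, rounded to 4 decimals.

The standard primal-dual pair for 'max c^T x s.t. A x <= b, x >= 0' is:
  Dual:  min b^T y  s.t.  A^T y >= c,  y >= 0.

So the dual LP is:
  minimize  5y1 + 5y2 + 11y3 + 9y4
  subject to:
    y1 + 4y3 + y4 >= 6
    y2 + 2y3 + 4y4 >= 5
    y1, y2, y3, y4 >= 0

Solving the primal: x* = (1.8571, 1.7857).
  primal value c^T x* = 20.0714.
Solving the dual: y* = (0, 0, 1.3571, 0.5714).
  dual value b^T y* = 20.0714.
Strong duality: c^T x* = b^T y*. Confirmed.

20.0714


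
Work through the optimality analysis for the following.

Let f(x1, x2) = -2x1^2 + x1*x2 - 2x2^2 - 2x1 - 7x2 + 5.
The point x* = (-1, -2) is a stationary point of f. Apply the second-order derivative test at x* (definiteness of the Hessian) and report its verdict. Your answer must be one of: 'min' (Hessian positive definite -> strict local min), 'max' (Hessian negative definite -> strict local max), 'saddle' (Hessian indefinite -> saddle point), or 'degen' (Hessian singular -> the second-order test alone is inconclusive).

Compute the Hessian H = grad^2 f:
  H = [[-4, 1], [1, -4]]
Verify stationarity: grad f(x*) = H x* + g = (0, 0).
Eigenvalues of H: -5, -3.
Both eigenvalues < 0, so H is negative definite -> x* is a strict local max.

max


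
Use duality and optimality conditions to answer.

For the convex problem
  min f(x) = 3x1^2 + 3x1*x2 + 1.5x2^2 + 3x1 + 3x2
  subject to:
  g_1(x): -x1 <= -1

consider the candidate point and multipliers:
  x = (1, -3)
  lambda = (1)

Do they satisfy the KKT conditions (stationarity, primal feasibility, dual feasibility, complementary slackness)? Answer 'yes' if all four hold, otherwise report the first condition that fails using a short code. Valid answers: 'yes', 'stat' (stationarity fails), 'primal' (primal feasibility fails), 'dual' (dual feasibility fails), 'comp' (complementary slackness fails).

Gradient of f: grad f(x) = Q x + c = (0, -3)
Constraint values g_i(x) = a_i^T x - b_i:
  g_1((1, -3)) = 0
Stationarity residual: grad f(x) + sum_i lambda_i a_i = (-1, -3)
  -> stationarity FAILS
Primal feasibility (all g_i <= 0): OK
Dual feasibility (all lambda_i >= 0): OK
Complementary slackness (lambda_i * g_i(x) = 0 for all i): OK

Verdict: the first failing condition is stationarity -> stat.

stat


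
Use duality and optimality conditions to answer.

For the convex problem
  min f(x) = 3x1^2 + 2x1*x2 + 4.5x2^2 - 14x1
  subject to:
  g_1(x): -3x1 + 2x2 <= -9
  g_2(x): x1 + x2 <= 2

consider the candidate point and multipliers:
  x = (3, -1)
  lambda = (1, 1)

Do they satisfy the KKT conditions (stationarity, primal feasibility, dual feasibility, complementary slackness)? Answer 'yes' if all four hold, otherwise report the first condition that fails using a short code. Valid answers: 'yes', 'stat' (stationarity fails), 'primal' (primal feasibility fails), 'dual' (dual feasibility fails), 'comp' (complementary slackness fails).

Gradient of f: grad f(x) = Q x + c = (2, -3)
Constraint values g_i(x) = a_i^T x - b_i:
  g_1((3, -1)) = -2
  g_2((3, -1)) = 0
Stationarity residual: grad f(x) + sum_i lambda_i a_i = (0, 0)
  -> stationarity OK
Primal feasibility (all g_i <= 0): OK
Dual feasibility (all lambda_i >= 0): OK
Complementary slackness (lambda_i * g_i(x) = 0 for all i): FAILS

Verdict: the first failing condition is complementary_slackness -> comp.

comp


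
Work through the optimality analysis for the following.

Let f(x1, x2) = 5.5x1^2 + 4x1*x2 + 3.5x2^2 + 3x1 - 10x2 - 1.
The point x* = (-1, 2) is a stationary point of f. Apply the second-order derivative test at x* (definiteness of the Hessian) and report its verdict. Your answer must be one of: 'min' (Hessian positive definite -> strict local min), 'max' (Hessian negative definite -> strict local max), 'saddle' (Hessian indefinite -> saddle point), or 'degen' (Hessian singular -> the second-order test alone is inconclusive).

Compute the Hessian H = grad^2 f:
  H = [[11, 4], [4, 7]]
Verify stationarity: grad f(x*) = H x* + g = (0, 0).
Eigenvalues of H: 4.5279, 13.4721.
Both eigenvalues > 0, so H is positive definite -> x* is a strict local min.

min


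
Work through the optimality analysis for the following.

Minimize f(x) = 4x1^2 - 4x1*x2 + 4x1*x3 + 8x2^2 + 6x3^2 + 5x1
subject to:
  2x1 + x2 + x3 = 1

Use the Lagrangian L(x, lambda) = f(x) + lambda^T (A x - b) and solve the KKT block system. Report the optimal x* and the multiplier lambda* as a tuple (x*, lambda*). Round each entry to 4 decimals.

Form the Lagrangian:
  L(x, lambda) = (1/2) x^T Q x + c^T x + lambda^T (A x - b)
Stationarity (grad_x L = 0): Q x + c + A^T lambda = 0.
Primal feasibility: A x = b.

This gives the KKT block system:
  [ Q   A^T ] [ x     ]   [-c ]
  [ A    0  ] [ lambda ] = [ b ]

Solving the linear system:
  x*      = (0.2639, 0.2778, 0.1944)
  lambda* = (-3.3889)
  f(x*)   = 2.3542

x* = (0.2639, 0.2778, 0.1944), lambda* = (-3.3889)


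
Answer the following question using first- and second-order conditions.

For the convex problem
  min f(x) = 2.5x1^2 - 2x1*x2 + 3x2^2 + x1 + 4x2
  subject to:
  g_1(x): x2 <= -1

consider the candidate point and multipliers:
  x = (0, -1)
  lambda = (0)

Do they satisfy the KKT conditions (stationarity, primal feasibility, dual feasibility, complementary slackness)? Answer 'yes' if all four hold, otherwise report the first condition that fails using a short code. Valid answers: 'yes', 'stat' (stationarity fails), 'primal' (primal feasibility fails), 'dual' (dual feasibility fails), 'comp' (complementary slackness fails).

Gradient of f: grad f(x) = Q x + c = (3, -2)
Constraint values g_i(x) = a_i^T x - b_i:
  g_1((0, -1)) = 0
Stationarity residual: grad f(x) + sum_i lambda_i a_i = (3, -2)
  -> stationarity FAILS
Primal feasibility (all g_i <= 0): OK
Dual feasibility (all lambda_i >= 0): OK
Complementary slackness (lambda_i * g_i(x) = 0 for all i): OK

Verdict: the first failing condition is stationarity -> stat.

stat


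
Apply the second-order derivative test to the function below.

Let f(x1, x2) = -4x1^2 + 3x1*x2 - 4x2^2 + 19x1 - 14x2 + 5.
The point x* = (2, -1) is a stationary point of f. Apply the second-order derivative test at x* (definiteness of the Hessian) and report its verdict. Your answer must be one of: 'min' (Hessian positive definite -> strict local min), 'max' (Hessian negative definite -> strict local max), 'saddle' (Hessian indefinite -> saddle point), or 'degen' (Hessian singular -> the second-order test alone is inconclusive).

Compute the Hessian H = grad^2 f:
  H = [[-8, 3], [3, -8]]
Verify stationarity: grad f(x*) = H x* + g = (0, 0).
Eigenvalues of H: -11, -5.
Both eigenvalues < 0, so H is negative definite -> x* is a strict local max.

max


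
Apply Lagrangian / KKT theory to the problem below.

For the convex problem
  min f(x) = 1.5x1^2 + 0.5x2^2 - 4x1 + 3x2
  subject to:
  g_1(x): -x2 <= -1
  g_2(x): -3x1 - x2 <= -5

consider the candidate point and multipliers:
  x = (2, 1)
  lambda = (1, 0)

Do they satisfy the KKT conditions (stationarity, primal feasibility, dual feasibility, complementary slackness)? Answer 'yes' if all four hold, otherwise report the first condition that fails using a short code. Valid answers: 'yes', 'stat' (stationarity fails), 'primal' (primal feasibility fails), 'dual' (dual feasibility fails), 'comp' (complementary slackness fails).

Gradient of f: grad f(x) = Q x + c = (2, 4)
Constraint values g_i(x) = a_i^T x - b_i:
  g_1((2, 1)) = 0
  g_2((2, 1)) = -2
Stationarity residual: grad f(x) + sum_i lambda_i a_i = (2, 3)
  -> stationarity FAILS
Primal feasibility (all g_i <= 0): OK
Dual feasibility (all lambda_i >= 0): OK
Complementary slackness (lambda_i * g_i(x) = 0 for all i): OK

Verdict: the first failing condition is stationarity -> stat.

stat


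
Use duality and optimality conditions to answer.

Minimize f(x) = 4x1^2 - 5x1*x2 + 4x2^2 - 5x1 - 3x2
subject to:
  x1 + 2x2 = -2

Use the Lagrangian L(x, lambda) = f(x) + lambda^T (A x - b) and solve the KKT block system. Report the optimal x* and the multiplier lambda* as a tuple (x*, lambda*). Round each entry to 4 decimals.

Form the Lagrangian:
  L(x, lambda) = (1/2) x^T Q x + c^T x + lambda^T (A x - b)
Stationarity (grad_x L = 0): Q x + c + A^T lambda = 0.
Primal feasibility: A x = b.

This gives the KKT block system:
  [ Q   A^T ] [ x     ]   [-c ]
  [ A    0  ] [ lambda ] = [ b ]

Solving the linear system:
  x*      = (-0.3667, -0.8167)
  lambda* = (3.85)
  f(x*)   = 5.9917

x* = (-0.3667, -0.8167), lambda* = (3.85)


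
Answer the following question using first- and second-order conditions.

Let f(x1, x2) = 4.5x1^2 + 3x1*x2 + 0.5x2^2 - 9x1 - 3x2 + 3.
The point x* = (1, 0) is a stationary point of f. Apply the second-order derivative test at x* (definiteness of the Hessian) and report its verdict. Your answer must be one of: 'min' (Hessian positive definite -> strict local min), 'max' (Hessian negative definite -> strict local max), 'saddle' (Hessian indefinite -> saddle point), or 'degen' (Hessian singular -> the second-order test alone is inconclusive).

Compute the Hessian H = grad^2 f:
  H = [[9, 3], [3, 1]]
Verify stationarity: grad f(x*) = H x* + g = (0, 0).
Eigenvalues of H: 0, 10.
H has a zero eigenvalue (singular; positive semidefinite but not definite), so H is neither positive definite, negative definite, nor indefinite. The second-order test alone is inconclusive -> degen.
(Indeed, f is constant along the null direction of H through x*, so x* is not a strict local extremum.)

degen


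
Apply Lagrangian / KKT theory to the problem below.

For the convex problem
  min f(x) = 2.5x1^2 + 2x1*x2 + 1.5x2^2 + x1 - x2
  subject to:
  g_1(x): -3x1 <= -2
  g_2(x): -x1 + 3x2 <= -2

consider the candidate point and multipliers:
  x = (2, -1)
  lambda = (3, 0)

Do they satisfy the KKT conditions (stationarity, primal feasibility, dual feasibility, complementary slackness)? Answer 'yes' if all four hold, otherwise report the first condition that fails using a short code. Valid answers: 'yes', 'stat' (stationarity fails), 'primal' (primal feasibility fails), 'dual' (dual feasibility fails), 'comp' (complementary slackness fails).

Gradient of f: grad f(x) = Q x + c = (9, 0)
Constraint values g_i(x) = a_i^T x - b_i:
  g_1((2, -1)) = -4
  g_2((2, -1)) = -3
Stationarity residual: grad f(x) + sum_i lambda_i a_i = (0, 0)
  -> stationarity OK
Primal feasibility (all g_i <= 0): OK
Dual feasibility (all lambda_i >= 0): OK
Complementary slackness (lambda_i * g_i(x) = 0 for all i): FAILS

Verdict: the first failing condition is complementary_slackness -> comp.

comp


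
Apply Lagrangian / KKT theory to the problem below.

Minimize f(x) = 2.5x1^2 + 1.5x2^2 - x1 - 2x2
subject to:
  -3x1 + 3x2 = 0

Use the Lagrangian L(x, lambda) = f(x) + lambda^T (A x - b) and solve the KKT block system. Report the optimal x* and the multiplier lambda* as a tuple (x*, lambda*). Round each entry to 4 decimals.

Form the Lagrangian:
  L(x, lambda) = (1/2) x^T Q x + c^T x + lambda^T (A x - b)
Stationarity (grad_x L = 0): Q x + c + A^T lambda = 0.
Primal feasibility: A x = b.

This gives the KKT block system:
  [ Q   A^T ] [ x     ]   [-c ]
  [ A    0  ] [ lambda ] = [ b ]

Solving the linear system:
  x*      = (0.375, 0.375)
  lambda* = (0.2917)
  f(x*)   = -0.5625

x* = (0.375, 0.375), lambda* = (0.2917)


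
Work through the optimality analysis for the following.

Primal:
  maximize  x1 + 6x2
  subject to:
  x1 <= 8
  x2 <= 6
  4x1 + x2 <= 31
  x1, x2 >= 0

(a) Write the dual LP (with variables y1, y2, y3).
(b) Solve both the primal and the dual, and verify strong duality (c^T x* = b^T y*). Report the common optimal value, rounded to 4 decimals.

The standard primal-dual pair for 'max c^T x s.t. A x <= b, x >= 0' is:
  Dual:  min b^T y  s.t.  A^T y >= c,  y >= 0.

So the dual LP is:
  minimize  8y1 + 6y2 + 31y3
  subject to:
    y1 + 4y3 >= 1
    y2 + y3 >= 6
    y1, y2, y3 >= 0

Solving the primal: x* = (6.25, 6).
  primal value c^T x* = 42.25.
Solving the dual: y* = (0, 5.75, 0.25).
  dual value b^T y* = 42.25.
Strong duality: c^T x* = b^T y*. Confirmed.

42.25


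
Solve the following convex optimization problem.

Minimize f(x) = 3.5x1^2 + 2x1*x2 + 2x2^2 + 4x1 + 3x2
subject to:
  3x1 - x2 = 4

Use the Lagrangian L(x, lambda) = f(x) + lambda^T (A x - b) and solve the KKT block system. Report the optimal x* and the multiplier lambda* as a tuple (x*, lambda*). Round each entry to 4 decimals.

Form the Lagrangian:
  L(x, lambda) = (1/2) x^T Q x + c^T x + lambda^T (A x - b)
Stationarity (grad_x L = 0): Q x + c + A^T lambda = 0.
Primal feasibility: A x = b.

This gives the KKT block system:
  [ Q   A^T ] [ x     ]   [-c ]
  [ A    0  ] [ lambda ] = [ b ]

Solving the linear system:
  x*      = (0.7818, -1.6545)
  lambda* = (-2.0545)
  f(x*)   = 3.1909

x* = (0.7818, -1.6545), lambda* = (-2.0545)


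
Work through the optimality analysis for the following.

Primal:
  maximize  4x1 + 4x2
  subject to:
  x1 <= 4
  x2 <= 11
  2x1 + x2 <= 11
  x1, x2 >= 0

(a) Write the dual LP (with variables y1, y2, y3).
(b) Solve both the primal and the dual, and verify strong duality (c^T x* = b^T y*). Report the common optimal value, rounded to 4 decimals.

The standard primal-dual pair for 'max c^T x s.t. A x <= b, x >= 0' is:
  Dual:  min b^T y  s.t.  A^T y >= c,  y >= 0.

So the dual LP is:
  minimize  4y1 + 11y2 + 11y3
  subject to:
    y1 + 2y3 >= 4
    y2 + y3 >= 4
    y1, y2, y3 >= 0

Solving the primal: x* = (0, 11).
  primal value c^T x* = 44.
Solving the dual: y* = (0, 0, 4).
  dual value b^T y* = 44.
Strong duality: c^T x* = b^T y*. Confirmed.

44


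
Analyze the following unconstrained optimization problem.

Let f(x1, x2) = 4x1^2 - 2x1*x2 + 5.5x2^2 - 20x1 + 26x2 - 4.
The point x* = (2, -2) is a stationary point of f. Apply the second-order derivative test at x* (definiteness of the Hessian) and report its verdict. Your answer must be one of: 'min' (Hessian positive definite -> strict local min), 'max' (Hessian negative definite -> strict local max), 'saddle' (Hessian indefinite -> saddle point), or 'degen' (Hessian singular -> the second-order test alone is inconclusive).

Compute the Hessian H = grad^2 f:
  H = [[8, -2], [-2, 11]]
Verify stationarity: grad f(x*) = H x* + g = (0, 0).
Eigenvalues of H: 7, 12.
Both eigenvalues > 0, so H is positive definite -> x* is a strict local min.

min


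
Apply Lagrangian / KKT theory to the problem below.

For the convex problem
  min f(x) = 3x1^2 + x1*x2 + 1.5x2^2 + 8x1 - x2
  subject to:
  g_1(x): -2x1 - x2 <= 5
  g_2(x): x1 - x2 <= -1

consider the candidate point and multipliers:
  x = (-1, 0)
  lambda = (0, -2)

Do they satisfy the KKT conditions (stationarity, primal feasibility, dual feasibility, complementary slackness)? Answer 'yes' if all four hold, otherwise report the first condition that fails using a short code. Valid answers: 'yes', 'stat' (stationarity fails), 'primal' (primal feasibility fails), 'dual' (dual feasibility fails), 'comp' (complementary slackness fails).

Gradient of f: grad f(x) = Q x + c = (2, -2)
Constraint values g_i(x) = a_i^T x - b_i:
  g_1((-1, 0)) = -3
  g_2((-1, 0)) = 0
Stationarity residual: grad f(x) + sum_i lambda_i a_i = (0, 0)
  -> stationarity OK
Primal feasibility (all g_i <= 0): OK
Dual feasibility (all lambda_i >= 0): FAILS
Complementary slackness (lambda_i * g_i(x) = 0 for all i): OK

Verdict: the first failing condition is dual_feasibility -> dual.

dual


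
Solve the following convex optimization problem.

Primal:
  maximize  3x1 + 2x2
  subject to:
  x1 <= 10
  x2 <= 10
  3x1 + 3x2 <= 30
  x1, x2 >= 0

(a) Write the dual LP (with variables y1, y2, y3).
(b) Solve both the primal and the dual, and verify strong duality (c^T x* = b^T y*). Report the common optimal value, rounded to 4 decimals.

The standard primal-dual pair for 'max c^T x s.t. A x <= b, x >= 0' is:
  Dual:  min b^T y  s.t.  A^T y >= c,  y >= 0.

So the dual LP is:
  minimize  10y1 + 10y2 + 30y3
  subject to:
    y1 + 3y3 >= 3
    y2 + 3y3 >= 2
    y1, y2, y3 >= 0

Solving the primal: x* = (10, 0).
  primal value c^T x* = 30.
Solving the dual: y* = (1, 0, 0.6667).
  dual value b^T y* = 30.
Strong duality: c^T x* = b^T y*. Confirmed.

30


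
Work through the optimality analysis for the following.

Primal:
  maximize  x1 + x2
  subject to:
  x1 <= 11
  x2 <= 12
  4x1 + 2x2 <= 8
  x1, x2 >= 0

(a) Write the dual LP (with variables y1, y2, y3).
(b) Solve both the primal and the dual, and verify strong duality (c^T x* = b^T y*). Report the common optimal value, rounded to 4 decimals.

The standard primal-dual pair for 'max c^T x s.t. A x <= b, x >= 0' is:
  Dual:  min b^T y  s.t.  A^T y >= c,  y >= 0.

So the dual LP is:
  minimize  11y1 + 12y2 + 8y3
  subject to:
    y1 + 4y3 >= 1
    y2 + 2y3 >= 1
    y1, y2, y3 >= 0

Solving the primal: x* = (0, 4).
  primal value c^T x* = 4.
Solving the dual: y* = (0, 0, 0.5).
  dual value b^T y* = 4.
Strong duality: c^T x* = b^T y*. Confirmed.

4


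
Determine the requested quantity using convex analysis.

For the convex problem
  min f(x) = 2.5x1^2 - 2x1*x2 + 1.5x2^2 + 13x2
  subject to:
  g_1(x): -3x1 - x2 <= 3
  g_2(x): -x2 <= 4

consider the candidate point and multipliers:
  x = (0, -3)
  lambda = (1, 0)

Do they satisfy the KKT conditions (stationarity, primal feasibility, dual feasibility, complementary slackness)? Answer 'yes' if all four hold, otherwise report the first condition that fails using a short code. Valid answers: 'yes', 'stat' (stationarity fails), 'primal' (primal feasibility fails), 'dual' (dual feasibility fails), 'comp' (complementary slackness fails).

Gradient of f: grad f(x) = Q x + c = (6, 4)
Constraint values g_i(x) = a_i^T x - b_i:
  g_1((0, -3)) = 0
  g_2((0, -3)) = -1
Stationarity residual: grad f(x) + sum_i lambda_i a_i = (3, 3)
  -> stationarity FAILS
Primal feasibility (all g_i <= 0): OK
Dual feasibility (all lambda_i >= 0): OK
Complementary slackness (lambda_i * g_i(x) = 0 for all i): OK

Verdict: the first failing condition is stationarity -> stat.

stat


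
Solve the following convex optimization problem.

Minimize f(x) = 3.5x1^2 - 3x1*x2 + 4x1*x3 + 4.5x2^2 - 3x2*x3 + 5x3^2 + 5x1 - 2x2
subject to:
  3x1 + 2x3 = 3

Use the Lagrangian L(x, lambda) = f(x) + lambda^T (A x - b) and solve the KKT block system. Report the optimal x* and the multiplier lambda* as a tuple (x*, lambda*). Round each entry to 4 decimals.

Form the Lagrangian:
  L(x, lambda) = (1/2) x^T Q x + c^T x + lambda^T (A x - b)
Stationarity (grad_x L = 0): Q x + c + A^T lambda = 0.
Primal feasibility: A x = b.

This gives the KKT block system:
  [ Q   A^T ] [ x     ]   [-c ]
  [ A    0  ] [ lambda ] = [ b ]

Solving the linear system:
  x*      = (0.6039, 0.6216, 0.5942)
  lambda* = (-3.2464)
  f(x*)   = 5.7576

x* = (0.6039, 0.6216, 0.5942), lambda* = (-3.2464)


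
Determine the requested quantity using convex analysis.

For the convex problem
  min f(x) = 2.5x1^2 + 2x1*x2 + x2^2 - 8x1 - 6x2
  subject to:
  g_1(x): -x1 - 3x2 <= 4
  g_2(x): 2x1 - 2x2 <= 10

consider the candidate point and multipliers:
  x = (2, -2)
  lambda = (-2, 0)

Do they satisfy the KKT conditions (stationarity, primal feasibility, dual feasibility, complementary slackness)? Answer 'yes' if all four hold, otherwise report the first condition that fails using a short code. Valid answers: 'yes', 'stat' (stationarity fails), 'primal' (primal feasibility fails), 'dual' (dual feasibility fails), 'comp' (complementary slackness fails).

Gradient of f: grad f(x) = Q x + c = (-2, -6)
Constraint values g_i(x) = a_i^T x - b_i:
  g_1((2, -2)) = 0
  g_2((2, -2)) = -2
Stationarity residual: grad f(x) + sum_i lambda_i a_i = (0, 0)
  -> stationarity OK
Primal feasibility (all g_i <= 0): OK
Dual feasibility (all lambda_i >= 0): FAILS
Complementary slackness (lambda_i * g_i(x) = 0 for all i): OK

Verdict: the first failing condition is dual_feasibility -> dual.

dual


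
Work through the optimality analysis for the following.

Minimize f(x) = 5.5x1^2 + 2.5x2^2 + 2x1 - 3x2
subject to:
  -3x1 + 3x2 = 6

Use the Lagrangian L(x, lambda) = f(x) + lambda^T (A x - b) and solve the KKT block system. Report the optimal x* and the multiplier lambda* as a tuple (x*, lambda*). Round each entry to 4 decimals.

Form the Lagrangian:
  L(x, lambda) = (1/2) x^T Q x + c^T x + lambda^T (A x - b)
Stationarity (grad_x L = 0): Q x + c + A^T lambda = 0.
Primal feasibility: A x = b.

This gives the KKT block system:
  [ Q   A^T ] [ x     ]   [-c ]
  [ A    0  ] [ lambda ] = [ b ]

Solving the linear system:
  x*      = (-0.5625, 1.4375)
  lambda* = (-1.3958)
  f(x*)   = 1.4688

x* = (-0.5625, 1.4375), lambda* = (-1.3958)


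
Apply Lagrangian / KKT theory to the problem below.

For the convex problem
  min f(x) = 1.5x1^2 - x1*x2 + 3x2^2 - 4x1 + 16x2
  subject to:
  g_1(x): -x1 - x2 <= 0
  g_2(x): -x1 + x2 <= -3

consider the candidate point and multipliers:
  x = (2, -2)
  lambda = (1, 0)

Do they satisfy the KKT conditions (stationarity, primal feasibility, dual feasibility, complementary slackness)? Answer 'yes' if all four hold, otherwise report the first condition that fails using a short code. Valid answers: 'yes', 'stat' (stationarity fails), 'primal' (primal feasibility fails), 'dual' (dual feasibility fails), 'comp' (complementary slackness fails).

Gradient of f: grad f(x) = Q x + c = (4, 2)
Constraint values g_i(x) = a_i^T x - b_i:
  g_1((2, -2)) = 0
  g_2((2, -2)) = -1
Stationarity residual: grad f(x) + sum_i lambda_i a_i = (3, 1)
  -> stationarity FAILS
Primal feasibility (all g_i <= 0): OK
Dual feasibility (all lambda_i >= 0): OK
Complementary slackness (lambda_i * g_i(x) = 0 for all i): OK

Verdict: the first failing condition is stationarity -> stat.

stat


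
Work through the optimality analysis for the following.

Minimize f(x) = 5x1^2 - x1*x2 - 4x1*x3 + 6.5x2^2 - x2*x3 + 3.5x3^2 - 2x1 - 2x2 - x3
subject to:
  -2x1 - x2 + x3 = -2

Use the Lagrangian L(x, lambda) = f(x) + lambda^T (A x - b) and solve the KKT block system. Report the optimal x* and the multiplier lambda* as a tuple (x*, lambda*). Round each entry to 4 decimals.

Form the Lagrangian:
  L(x, lambda) = (1/2) x^T Q x + c^T x + lambda^T (A x - b)
Stationarity (grad_x L = 0): Q x + c + A^T lambda = 0.
Primal feasibility: A x = b.

This gives the KKT block system:
  [ Q   A^T ] [ x     ]   [-c ]
  [ A    0  ] [ lambda ] = [ b ]

Solving the linear system:
  x*      = (0.9424, 0.4669, 0.3516)
  lambda* = (2.7752)
  f(x*)   = 1.1902

x* = (0.9424, 0.4669, 0.3516), lambda* = (2.7752)


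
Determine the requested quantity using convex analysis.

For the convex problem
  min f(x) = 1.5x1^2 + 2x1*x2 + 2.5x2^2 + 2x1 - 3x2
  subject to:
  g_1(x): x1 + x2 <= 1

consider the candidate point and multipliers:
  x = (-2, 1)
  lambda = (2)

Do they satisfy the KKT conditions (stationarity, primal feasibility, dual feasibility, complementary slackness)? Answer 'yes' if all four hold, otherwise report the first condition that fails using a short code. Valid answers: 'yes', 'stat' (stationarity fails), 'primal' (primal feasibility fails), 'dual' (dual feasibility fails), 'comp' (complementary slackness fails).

Gradient of f: grad f(x) = Q x + c = (-2, -2)
Constraint values g_i(x) = a_i^T x - b_i:
  g_1((-2, 1)) = -2
Stationarity residual: grad f(x) + sum_i lambda_i a_i = (0, 0)
  -> stationarity OK
Primal feasibility (all g_i <= 0): OK
Dual feasibility (all lambda_i >= 0): OK
Complementary slackness (lambda_i * g_i(x) = 0 for all i): FAILS

Verdict: the first failing condition is complementary_slackness -> comp.

comp


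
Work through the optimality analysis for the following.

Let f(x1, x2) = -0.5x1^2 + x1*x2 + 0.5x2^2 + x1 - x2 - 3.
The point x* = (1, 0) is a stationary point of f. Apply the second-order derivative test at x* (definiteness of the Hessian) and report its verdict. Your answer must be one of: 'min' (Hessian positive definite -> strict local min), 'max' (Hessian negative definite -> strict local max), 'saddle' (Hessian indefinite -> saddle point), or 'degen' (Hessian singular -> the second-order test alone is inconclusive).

Compute the Hessian H = grad^2 f:
  H = [[-1, 1], [1, 1]]
Verify stationarity: grad f(x*) = H x* + g = (0, 0).
Eigenvalues of H: -1.4142, 1.4142.
Eigenvalues have mixed signs, so H is indefinite -> x* is a saddle point.

saddle


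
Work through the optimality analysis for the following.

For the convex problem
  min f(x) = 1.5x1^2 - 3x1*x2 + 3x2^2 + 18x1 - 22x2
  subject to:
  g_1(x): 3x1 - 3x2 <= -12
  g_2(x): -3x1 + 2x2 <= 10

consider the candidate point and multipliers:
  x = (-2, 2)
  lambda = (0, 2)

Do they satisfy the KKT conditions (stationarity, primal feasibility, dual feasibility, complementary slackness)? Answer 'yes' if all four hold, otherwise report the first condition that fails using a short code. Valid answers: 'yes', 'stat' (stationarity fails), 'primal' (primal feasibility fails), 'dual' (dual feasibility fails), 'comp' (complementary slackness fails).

Gradient of f: grad f(x) = Q x + c = (6, -4)
Constraint values g_i(x) = a_i^T x - b_i:
  g_1((-2, 2)) = 0
  g_2((-2, 2)) = 0
Stationarity residual: grad f(x) + sum_i lambda_i a_i = (0, 0)
  -> stationarity OK
Primal feasibility (all g_i <= 0): OK
Dual feasibility (all lambda_i >= 0): OK
Complementary slackness (lambda_i * g_i(x) = 0 for all i): OK

Verdict: yes, KKT holds.

yes


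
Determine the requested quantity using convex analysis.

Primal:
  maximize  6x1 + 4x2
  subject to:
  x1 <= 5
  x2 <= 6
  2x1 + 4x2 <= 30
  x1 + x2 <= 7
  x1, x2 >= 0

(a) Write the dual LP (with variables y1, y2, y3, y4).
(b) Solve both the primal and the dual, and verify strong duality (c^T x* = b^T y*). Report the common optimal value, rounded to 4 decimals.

The standard primal-dual pair for 'max c^T x s.t. A x <= b, x >= 0' is:
  Dual:  min b^T y  s.t.  A^T y >= c,  y >= 0.

So the dual LP is:
  minimize  5y1 + 6y2 + 30y3 + 7y4
  subject to:
    y1 + 2y3 + y4 >= 6
    y2 + 4y3 + y4 >= 4
    y1, y2, y3, y4 >= 0

Solving the primal: x* = (5, 2).
  primal value c^T x* = 38.
Solving the dual: y* = (2, 0, 0, 4).
  dual value b^T y* = 38.
Strong duality: c^T x* = b^T y*. Confirmed.

38


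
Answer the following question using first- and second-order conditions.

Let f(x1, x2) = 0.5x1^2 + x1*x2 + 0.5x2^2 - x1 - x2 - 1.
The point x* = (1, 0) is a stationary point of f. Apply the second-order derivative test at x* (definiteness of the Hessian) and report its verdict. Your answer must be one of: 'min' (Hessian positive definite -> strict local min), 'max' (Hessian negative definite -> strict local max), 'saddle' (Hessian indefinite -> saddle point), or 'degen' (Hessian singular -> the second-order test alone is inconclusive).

Compute the Hessian H = grad^2 f:
  H = [[1, 1], [1, 1]]
Verify stationarity: grad f(x*) = H x* + g = (0, 0).
Eigenvalues of H: 0, 2.
H has a zero eigenvalue (singular; positive semidefinite but not definite), so H is neither positive definite, negative definite, nor indefinite. The second-order test alone is inconclusive -> degen.
(Indeed, f is constant along the null direction of H through x*, so x* is not a strict local extremum.)

degen


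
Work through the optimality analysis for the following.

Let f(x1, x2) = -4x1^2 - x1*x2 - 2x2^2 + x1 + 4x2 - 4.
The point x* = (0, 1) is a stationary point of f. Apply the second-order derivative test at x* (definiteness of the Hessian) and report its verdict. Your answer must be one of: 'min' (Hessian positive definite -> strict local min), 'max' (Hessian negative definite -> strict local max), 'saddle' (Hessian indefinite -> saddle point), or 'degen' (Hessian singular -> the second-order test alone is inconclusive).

Compute the Hessian H = grad^2 f:
  H = [[-8, -1], [-1, -4]]
Verify stationarity: grad f(x*) = H x* + g = (0, 0).
Eigenvalues of H: -8.2361, -3.7639.
Both eigenvalues < 0, so H is negative definite -> x* is a strict local max.

max


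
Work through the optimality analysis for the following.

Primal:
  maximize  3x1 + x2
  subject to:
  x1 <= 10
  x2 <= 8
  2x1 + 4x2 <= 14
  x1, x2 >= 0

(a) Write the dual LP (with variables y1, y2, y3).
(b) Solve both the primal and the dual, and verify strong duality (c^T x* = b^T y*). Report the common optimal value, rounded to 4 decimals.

The standard primal-dual pair for 'max c^T x s.t. A x <= b, x >= 0' is:
  Dual:  min b^T y  s.t.  A^T y >= c,  y >= 0.

So the dual LP is:
  minimize  10y1 + 8y2 + 14y3
  subject to:
    y1 + 2y3 >= 3
    y2 + 4y3 >= 1
    y1, y2, y3 >= 0

Solving the primal: x* = (7, 0).
  primal value c^T x* = 21.
Solving the dual: y* = (0, 0, 1.5).
  dual value b^T y* = 21.
Strong duality: c^T x* = b^T y*. Confirmed.

21


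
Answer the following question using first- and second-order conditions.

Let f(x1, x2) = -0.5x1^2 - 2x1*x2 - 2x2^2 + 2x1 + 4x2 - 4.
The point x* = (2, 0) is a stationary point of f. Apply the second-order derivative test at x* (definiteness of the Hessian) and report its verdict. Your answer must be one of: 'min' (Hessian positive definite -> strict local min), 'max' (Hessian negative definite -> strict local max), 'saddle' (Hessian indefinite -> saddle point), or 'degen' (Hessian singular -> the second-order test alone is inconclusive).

Compute the Hessian H = grad^2 f:
  H = [[-1, -2], [-2, -4]]
Verify stationarity: grad f(x*) = H x* + g = (0, 0).
Eigenvalues of H: -5, 0.
H has a zero eigenvalue (singular; negative semidefinite but not definite), so H is neither positive definite, negative definite, nor indefinite. The second-order test alone is inconclusive -> degen.
(Indeed, f is constant along the null direction of H through x*, so x* is not a strict local extremum.)

degen


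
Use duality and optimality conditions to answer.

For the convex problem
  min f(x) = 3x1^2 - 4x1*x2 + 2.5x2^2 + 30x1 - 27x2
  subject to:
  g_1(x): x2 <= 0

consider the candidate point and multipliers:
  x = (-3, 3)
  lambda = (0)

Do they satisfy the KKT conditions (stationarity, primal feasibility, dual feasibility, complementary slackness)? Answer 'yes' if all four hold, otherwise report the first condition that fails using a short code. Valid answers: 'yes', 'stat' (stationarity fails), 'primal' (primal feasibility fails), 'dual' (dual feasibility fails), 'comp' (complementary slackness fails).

Gradient of f: grad f(x) = Q x + c = (0, 0)
Constraint values g_i(x) = a_i^T x - b_i:
  g_1((-3, 3)) = 3
Stationarity residual: grad f(x) + sum_i lambda_i a_i = (0, 0)
  -> stationarity OK
Primal feasibility (all g_i <= 0): FAILS
Dual feasibility (all lambda_i >= 0): OK
Complementary slackness (lambda_i * g_i(x) = 0 for all i): OK

Verdict: the first failing condition is primal_feasibility -> primal.

primal


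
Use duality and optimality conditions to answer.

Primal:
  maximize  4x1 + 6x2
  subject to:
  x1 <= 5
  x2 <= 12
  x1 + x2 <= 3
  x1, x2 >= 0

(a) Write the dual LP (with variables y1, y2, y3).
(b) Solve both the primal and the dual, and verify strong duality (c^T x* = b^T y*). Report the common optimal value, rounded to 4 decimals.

The standard primal-dual pair for 'max c^T x s.t. A x <= b, x >= 0' is:
  Dual:  min b^T y  s.t.  A^T y >= c,  y >= 0.

So the dual LP is:
  minimize  5y1 + 12y2 + 3y3
  subject to:
    y1 + y3 >= 4
    y2 + y3 >= 6
    y1, y2, y3 >= 0

Solving the primal: x* = (0, 3).
  primal value c^T x* = 18.
Solving the dual: y* = (0, 0, 6).
  dual value b^T y* = 18.
Strong duality: c^T x* = b^T y*. Confirmed.

18


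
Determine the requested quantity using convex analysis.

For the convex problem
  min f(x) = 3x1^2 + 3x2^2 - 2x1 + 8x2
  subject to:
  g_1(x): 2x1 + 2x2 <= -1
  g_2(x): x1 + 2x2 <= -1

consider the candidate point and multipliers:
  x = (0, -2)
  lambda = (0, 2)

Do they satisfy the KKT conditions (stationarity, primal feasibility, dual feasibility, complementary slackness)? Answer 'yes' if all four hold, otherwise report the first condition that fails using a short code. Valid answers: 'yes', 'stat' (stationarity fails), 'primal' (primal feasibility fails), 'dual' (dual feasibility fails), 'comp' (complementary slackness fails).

Gradient of f: grad f(x) = Q x + c = (-2, -4)
Constraint values g_i(x) = a_i^T x - b_i:
  g_1((0, -2)) = -3
  g_2((0, -2)) = -3
Stationarity residual: grad f(x) + sum_i lambda_i a_i = (0, 0)
  -> stationarity OK
Primal feasibility (all g_i <= 0): OK
Dual feasibility (all lambda_i >= 0): OK
Complementary slackness (lambda_i * g_i(x) = 0 for all i): FAILS

Verdict: the first failing condition is complementary_slackness -> comp.

comp


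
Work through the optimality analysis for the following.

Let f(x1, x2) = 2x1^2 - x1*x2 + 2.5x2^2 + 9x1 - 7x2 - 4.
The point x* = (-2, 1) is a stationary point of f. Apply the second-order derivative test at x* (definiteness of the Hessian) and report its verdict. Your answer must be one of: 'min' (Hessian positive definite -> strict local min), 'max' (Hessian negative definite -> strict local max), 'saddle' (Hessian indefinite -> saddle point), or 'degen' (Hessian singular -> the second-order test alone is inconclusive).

Compute the Hessian H = grad^2 f:
  H = [[4, -1], [-1, 5]]
Verify stationarity: grad f(x*) = H x* + g = (0, 0).
Eigenvalues of H: 3.382, 5.618.
Both eigenvalues > 0, so H is positive definite -> x* is a strict local min.

min


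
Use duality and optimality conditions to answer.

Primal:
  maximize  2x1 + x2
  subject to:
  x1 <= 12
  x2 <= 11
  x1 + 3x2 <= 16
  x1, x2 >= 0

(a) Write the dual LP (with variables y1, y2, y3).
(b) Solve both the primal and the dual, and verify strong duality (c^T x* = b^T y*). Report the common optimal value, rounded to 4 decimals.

The standard primal-dual pair for 'max c^T x s.t. A x <= b, x >= 0' is:
  Dual:  min b^T y  s.t.  A^T y >= c,  y >= 0.

So the dual LP is:
  minimize  12y1 + 11y2 + 16y3
  subject to:
    y1 + y3 >= 2
    y2 + 3y3 >= 1
    y1, y2, y3 >= 0

Solving the primal: x* = (12, 1.3333).
  primal value c^T x* = 25.3333.
Solving the dual: y* = (1.6667, 0, 0.3333).
  dual value b^T y* = 25.3333.
Strong duality: c^T x* = b^T y*. Confirmed.

25.3333


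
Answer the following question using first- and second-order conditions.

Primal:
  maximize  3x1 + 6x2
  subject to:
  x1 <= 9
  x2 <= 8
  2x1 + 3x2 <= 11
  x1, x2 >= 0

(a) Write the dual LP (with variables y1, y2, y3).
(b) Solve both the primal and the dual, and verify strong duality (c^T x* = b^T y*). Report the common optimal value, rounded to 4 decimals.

The standard primal-dual pair for 'max c^T x s.t. A x <= b, x >= 0' is:
  Dual:  min b^T y  s.t.  A^T y >= c,  y >= 0.

So the dual LP is:
  minimize  9y1 + 8y2 + 11y3
  subject to:
    y1 + 2y3 >= 3
    y2 + 3y3 >= 6
    y1, y2, y3 >= 0

Solving the primal: x* = (0, 3.6667).
  primal value c^T x* = 22.
Solving the dual: y* = (0, 0, 2).
  dual value b^T y* = 22.
Strong duality: c^T x* = b^T y*. Confirmed.

22


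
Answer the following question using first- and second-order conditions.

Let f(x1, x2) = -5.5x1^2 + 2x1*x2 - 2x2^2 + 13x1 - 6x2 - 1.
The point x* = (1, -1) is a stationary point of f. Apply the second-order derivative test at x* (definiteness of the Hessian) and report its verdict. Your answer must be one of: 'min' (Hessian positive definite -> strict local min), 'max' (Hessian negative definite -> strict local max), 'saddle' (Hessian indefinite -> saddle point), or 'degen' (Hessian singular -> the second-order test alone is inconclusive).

Compute the Hessian H = grad^2 f:
  H = [[-11, 2], [2, -4]]
Verify stationarity: grad f(x*) = H x* + g = (0, 0).
Eigenvalues of H: -11.5311, -3.4689.
Both eigenvalues < 0, so H is negative definite -> x* is a strict local max.

max


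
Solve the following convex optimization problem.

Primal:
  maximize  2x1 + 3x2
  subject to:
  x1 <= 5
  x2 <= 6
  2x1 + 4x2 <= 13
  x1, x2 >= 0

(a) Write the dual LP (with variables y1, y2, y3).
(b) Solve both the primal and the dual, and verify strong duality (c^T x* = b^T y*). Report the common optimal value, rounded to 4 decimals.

The standard primal-dual pair for 'max c^T x s.t. A x <= b, x >= 0' is:
  Dual:  min b^T y  s.t.  A^T y >= c,  y >= 0.

So the dual LP is:
  minimize  5y1 + 6y2 + 13y3
  subject to:
    y1 + 2y3 >= 2
    y2 + 4y3 >= 3
    y1, y2, y3 >= 0

Solving the primal: x* = (5, 0.75).
  primal value c^T x* = 12.25.
Solving the dual: y* = (0.5, 0, 0.75).
  dual value b^T y* = 12.25.
Strong duality: c^T x* = b^T y*. Confirmed.

12.25


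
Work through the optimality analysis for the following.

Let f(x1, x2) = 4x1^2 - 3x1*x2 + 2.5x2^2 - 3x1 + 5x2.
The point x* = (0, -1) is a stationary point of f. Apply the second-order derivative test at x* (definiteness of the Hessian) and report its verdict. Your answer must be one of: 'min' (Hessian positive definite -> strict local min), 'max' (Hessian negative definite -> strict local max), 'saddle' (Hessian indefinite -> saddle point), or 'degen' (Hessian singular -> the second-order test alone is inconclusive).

Compute the Hessian H = grad^2 f:
  H = [[8, -3], [-3, 5]]
Verify stationarity: grad f(x*) = H x* + g = (0, 0).
Eigenvalues of H: 3.1459, 9.8541.
Both eigenvalues > 0, so H is positive definite -> x* is a strict local min.

min
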